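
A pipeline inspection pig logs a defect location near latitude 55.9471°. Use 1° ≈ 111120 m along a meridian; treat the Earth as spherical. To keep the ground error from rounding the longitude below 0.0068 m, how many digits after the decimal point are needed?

7 decimal places

At 55.9471° one degree of longitude covers 111120 × cos 55.9471° ≈ 111120 × 0.5600 ≈ 62222.5 m.
Rounding to N decimal places gives at most 0.5 × 10⁻ᴺ degrees of error, i.e. 0.5 × 10⁻ᴺ × 62222.5 m.
Setting 31111.3 × 10⁻ᴺ ≤ 0.0068 gives 10ᴺ ≥ 4.575e+06, i.e. N ≥ 6.66.
N = 6 would give 0.0311 m (too coarse); N = 7 gives 0.00311 m ≤ 0.0068 m.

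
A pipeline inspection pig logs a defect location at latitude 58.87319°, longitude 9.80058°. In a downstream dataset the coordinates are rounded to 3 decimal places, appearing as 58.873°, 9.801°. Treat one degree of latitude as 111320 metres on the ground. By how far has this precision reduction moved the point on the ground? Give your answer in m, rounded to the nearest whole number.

The latitude changed by +0.00019° and the longitude by -0.00042°.
North–south shift: 0.00019 × 111320 = 21.1508 m.
East–west at this latitude: -0.00042° × 111320 × cos 58.873° ≈ -0.00042 × 57545.4 = -24.1691 m.
Distance: √(21.1508² + 24.1691²) ≈ 32.117 m.

32 m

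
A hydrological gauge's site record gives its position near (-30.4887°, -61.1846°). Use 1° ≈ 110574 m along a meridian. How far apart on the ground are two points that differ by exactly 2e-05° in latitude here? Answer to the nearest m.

2e-05° × 110574 m/° = 2.21148 m.

2 m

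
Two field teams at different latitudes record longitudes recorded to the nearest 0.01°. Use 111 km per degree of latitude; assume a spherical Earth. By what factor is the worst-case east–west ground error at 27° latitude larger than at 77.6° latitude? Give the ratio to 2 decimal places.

Rounding to 2 decimal places leaves the longitude within ±0.005° of the true value.
Error at 27° = 0.005° × 111000 × cos 27° ≈ 555 × 0.8910 = 494.51 m.
Error at 77.6° = 0.005° × 111000 × cos 77.6° ≈ 555 × 0.2147 = 119.18 m.
The ratio reduces to cos 27° / cos 77.6° = 0.8910/0.2147 ≈ 4.1493.

4.15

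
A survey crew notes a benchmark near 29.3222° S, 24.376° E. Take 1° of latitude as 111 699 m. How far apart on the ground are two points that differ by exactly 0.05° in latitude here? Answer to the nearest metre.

5585 metres

0.05° × 111699 m/° = 5584.95 m.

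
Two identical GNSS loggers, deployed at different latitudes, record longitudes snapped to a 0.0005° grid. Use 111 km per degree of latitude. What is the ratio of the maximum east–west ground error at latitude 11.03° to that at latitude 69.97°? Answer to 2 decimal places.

With a 0.0005° grid the true value lies within half a step, ±0.0005°/2 = ±0.00025°, of the stored one.
At 11.03°: 0.00025° × 111000 × cos 11.03° = 0.00025 × 111000 × 0.9815 ≈ 27.237 m.
At 69.97°: 0.00025° × 111000 × cos 69.97° = 0.00025 × 111000 × 0.3425 ≈ 9.5047 m.
Ratio: 27.237 / 9.5047 = cos 11.03° / cos 69.97° ≈ 2.8657.

2.87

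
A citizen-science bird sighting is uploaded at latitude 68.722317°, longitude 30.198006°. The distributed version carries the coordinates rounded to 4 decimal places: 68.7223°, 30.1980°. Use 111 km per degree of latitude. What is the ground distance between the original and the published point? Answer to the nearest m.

2 m

The latitude changed by +0.000017° and the longitude by +0.000006°.
N–S: 0.000017° × 111000 m/° = 1.887 m.
East–west at this latitude: 0.000006° × 111000 × cos 68.7223° ≈ 0.000006 × 40280.6 = 0.241684 m.
Combined displacement = (1.887² + 0.241684²)^½ ≈ 1.90241 m.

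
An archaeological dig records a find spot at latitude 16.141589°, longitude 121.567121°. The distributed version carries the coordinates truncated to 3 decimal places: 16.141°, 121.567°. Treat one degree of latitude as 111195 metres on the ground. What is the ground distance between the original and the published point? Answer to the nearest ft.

The latitude changed by +0.000589° and the longitude by +0.000121°.
North–south shift: 0.000589 × 111195 = 65.4939 m.
East–west at this latitude: 0.000121° × 111195 × cos 16.141° ≈ 0.000121 × 106812 = 12.9242 m.
Hypotenuse of the two orthogonal shifts: √(65.4939² + 12.9242²) = 66.7569 m.
Converting: 66.7569 m × 3.2808 ft/m ≈ 219.02 ft.

219 ft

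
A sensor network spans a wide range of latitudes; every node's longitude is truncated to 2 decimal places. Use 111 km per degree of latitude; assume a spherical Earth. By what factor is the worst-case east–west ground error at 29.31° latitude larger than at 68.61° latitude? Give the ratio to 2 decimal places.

Truncating at 2 decimal places can drop up to a full unit in the last place, so the longitude may be off by as much as 0.01°.
Error at 29.31° = 0.01° × 111000 × cos 29.31° ≈ 1110 × 0.8720 = 967.9 m.
At 68.61°: 0.01° × 111000 × cos 68.61° = 0.01 × 111000 × 0.3647 ≈ 404.83 m.
Ratio: 967.9 / 404.83 = cos 29.31° / cos 68.61° ≈ 2.3909.

2.39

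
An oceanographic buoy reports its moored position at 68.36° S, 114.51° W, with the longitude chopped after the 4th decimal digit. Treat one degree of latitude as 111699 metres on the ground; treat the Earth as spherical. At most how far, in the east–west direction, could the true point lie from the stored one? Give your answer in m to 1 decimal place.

Truncating at 4 decimal places can drop up to a full unit in the last place, so the longitude may be off by as much as 0.0001°.
Parallels shrink by cos φ, so at 68.36° a degree of longitude is 111699 × 0.3688 ≈ 41191.6 m.
Maximum E–W displacement: 0.0001 × 41191.6 = 4.11916 m.

4.1 m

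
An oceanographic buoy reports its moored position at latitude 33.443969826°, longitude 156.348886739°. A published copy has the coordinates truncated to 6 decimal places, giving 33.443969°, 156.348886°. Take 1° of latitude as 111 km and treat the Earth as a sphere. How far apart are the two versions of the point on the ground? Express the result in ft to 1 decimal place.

Δlat = 33.443969826 − 33.443969 = +0.000000826°; Δlon = 156.348886739 − 156.348886 = +0.000000739°.
North–south shift: 0.000000826 × 111000 = 0.091686 m.
East–west at this latitude: 0.000000739° × 111000 × cos 33.444° ≈ 0.000000739 × 92621.2 = 0.0684471 m.
Distance: √(0.091686² + 0.0684471²) ≈ 0.114417 m.
Converting: 0.114417 m × 3.2808 ft/m ≈ 0.37538 ft.

0.4 ft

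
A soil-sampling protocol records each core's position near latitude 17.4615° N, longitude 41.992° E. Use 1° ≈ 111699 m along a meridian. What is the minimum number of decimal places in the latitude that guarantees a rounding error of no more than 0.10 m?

One degree of latitude covers 111699 m.
With N decimal places the half-ulp bound is 0.5·10⁻ᴺ°, or 0.5·10⁻ᴺ × 111699 m on the ground.
Need 0.5 × 111699 × 10⁻ᴺ ≤ 0.10 → 10⁻ᴺ ≤ 1.791e-06, so N ≥ 5.75.
N = 5 would give 0.558 m (too coarse); N = 6 gives 0.0558 m ≤ 0.10 m.

6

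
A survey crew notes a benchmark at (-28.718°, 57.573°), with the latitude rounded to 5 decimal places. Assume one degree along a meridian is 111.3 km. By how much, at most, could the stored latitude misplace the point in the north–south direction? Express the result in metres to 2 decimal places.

0.56 metres

Rounding to 5 decimal places leaves the latitude within ±5e-06° of the true value.
So the N–S error is at most 5e-06 × 111300 = 0.5565 m.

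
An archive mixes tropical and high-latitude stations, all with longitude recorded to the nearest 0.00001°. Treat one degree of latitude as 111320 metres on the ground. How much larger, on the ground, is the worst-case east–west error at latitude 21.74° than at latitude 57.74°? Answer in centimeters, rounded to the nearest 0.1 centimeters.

Rounding to 5 decimal places leaves the longitude within ±5e-06° of the true value.
At 21.74°: 5e-06° × 111320 × cos 21.74° = 5e-06 × 111320 × 0.9289 ≈ 0.51701 m.
Error at 57.74° = 5e-06° × 111320 × cos 57.74° ≈ 0.5566 × 0.5338 = 0.29709 m.
Difference: 0.51701 − 0.29709 = 0.21992 m.
That is 0.219919 m = 21.992 cm.

22.0 centimeters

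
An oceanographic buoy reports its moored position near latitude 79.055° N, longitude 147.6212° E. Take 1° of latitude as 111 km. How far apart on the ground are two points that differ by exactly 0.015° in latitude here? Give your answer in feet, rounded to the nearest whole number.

Along a meridian 0.015° is 0.015 × 111000 = 1665 m.
In feet: 1665 m ÷ 0.3048 ≈ 5462.6 ft.

5463 feet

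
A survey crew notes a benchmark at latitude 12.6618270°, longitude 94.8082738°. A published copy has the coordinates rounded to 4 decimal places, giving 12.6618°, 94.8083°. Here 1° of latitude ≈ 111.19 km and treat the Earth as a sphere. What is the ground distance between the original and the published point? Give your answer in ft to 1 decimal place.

13.6 ft

The latitude changed by +0.0000270° and the longitude by -0.0000262°.
North–south shift: 0.0000270 × 111190 = 3.00213 m.
East–west at this latitude: -0.0000262° × 111190 × cos 12.6618° ≈ -0.0000262 × 108486 = -2.84233 m.
Distance: √(3.00213² + 2.84233²) ≈ 4.1342 m.
Converting: 4.1342 m × 3.2808 ft/m ≈ 13.564 ft.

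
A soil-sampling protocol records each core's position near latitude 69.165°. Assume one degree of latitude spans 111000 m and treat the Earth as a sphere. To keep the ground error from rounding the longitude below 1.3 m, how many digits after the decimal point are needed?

5

At 69.165° one degree of longitude covers 111000 × cos 69.165° ≈ 111000 × 0.3557 ≈ 39480.3 m.
N decimal places → at most half a unit in the last place, 0.5 × 10⁻ᴺ° = 39480.3/2 × 10⁻ᴺ m.
Setting 19740.1 × 10⁻ᴺ ≤ 1.3 gives 10ᴺ ≥ 1.518e+04, i.e. N ≥ 4.18.
N = 4 would give 1.97 m (too coarse); N = 5 gives 0.197 m ≤ 1.3 m.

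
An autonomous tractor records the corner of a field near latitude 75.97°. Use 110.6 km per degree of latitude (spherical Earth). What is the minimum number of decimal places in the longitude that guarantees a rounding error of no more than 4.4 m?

4 decimal places

At 75.97° one degree of longitude covers 110600 × cos 75.97° ≈ 110600 × 0.2424 ≈ 26812.7 m.
With N decimal places the half-ulp bound is 0.5·10⁻ᴺ°, or 0.5·10⁻ᴺ × 26812.7 m on the ground.
Need 0.5 × 26812.7 × 10⁻ᴺ ≤ 4.4 → 10⁻ᴺ ≤ 3.282e-04, so N ≥ 3.48.
At 3 places the error can reach 13.4 m, but 4 places keeps it to 1.34 m.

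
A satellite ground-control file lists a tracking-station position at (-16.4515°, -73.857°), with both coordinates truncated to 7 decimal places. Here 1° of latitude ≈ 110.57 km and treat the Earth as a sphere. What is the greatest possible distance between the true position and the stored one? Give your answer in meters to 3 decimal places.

Truncating at 7 decimal places can drop up to a full unit in the last place, so each coordinate may be off by as much as 1e-07°.
Latitude error → 1e-07 × 110570 = 0.011057 m along the meridian.
Longitude error → 1e-07 × 110570 × cos 16.4515° = 1e-07 × 110570 × 0.9591 ≈ 0.0106043 m.
Combining orthogonally: (0.011057² + 0.0106043²)^½ ≈ 0.0153202 m.

0.015 meters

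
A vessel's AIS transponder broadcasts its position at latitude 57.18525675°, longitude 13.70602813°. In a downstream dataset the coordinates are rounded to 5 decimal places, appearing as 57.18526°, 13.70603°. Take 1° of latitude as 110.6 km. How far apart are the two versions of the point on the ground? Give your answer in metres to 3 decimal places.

Δlat = 57.18525675 − 57.18526 = -0.00000325°; Δlon = 13.70602813 − 13.70603 = -0.00000187°.
N–S: -0.00000325° × 110600 m/° = -0.35945 m.
East–west at this latitude: -0.00000187° × 110600 × cos 57.1853° ≈ -0.00000187 × 59936.8 = -0.112082 m.
Distance: √(0.35945² + 0.112082²) ≈ 0.376519 m.

0.377 metres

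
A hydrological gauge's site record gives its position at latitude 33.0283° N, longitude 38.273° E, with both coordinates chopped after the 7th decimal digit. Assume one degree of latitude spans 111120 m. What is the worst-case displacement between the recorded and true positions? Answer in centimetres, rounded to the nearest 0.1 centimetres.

Truncating at 7 decimal places can drop up to a full unit in the last place, so each coordinate may be off by as much as 1e-07°.
Latitude error → 1e-07 × 111120 = 0.011112 m along the meridian.
Longitude error → 1e-07 × 111120 × cos 33.0283° = 1e-07 × 111120 × 0.8384 ≈ 0.00931632 m.
Combining orthogonally: (0.011112² + 0.00931632²)^½ ≈ 0.0145007 m.
That is 0.0145007 m = 1.4501 cm.

1.5 centimetres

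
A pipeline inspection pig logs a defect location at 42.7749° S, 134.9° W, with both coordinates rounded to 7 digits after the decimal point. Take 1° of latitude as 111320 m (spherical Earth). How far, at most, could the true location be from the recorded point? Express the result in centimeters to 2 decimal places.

0.69 centimeters

Rounding to 7 decimal places leaves each coordinate within ±5e-08° of the true value.
Latitude error → 5e-08 × 111320 = 0.005566 m along the meridian.
E–W at 42.7749°: 5e-08° × 111320 × cos 42.7749° = 5e-08 × 111320 × 0.7340 ≈ 0.0040856 m.
The two errors are perpendicular, so the maximum displacement is √(0.005566² + 0.0040856²) ≈ 0.00690452 m.
That is 0.00690452 m = 0.69045 cm.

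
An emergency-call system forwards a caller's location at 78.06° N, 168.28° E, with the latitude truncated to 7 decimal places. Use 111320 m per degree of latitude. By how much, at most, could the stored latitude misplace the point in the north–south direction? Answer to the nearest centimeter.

Truncating at 7 decimal places can drop up to a full unit in the last place, so the latitude may be off by as much as 1e-07°.
Along the meridian that is 1e-07° × 111320 m/° = 0.011132 m.
That is 0.011132 m = 1.1132 cm.

1 centimeters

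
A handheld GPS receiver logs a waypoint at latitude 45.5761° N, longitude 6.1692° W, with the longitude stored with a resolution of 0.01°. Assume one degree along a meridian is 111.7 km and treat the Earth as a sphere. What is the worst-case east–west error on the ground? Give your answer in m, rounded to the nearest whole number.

391 m

With a 0.01° grid the true value lies within half a step, ±0.01°/2 = ±0.005°, of the stored one.
Parallels shrink by cos φ, so at 45.5761° a degree of longitude is 111700 × 0.7000 ≈ 78185.7 m.
Maximum E–W displacement: 0.005 × 78185.7 = 390.928 m.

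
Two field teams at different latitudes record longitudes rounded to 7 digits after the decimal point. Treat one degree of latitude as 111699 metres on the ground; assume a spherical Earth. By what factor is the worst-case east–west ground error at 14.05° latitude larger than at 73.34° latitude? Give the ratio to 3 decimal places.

3.384

Rounding to 7 decimal places leaves the longitude within ±5e-08° of the true value.
Error at 14.05° = 5e-08° × 111699 × cos 14.05° ≈ 0.0055849 × 0.9701 = 0.0054179 m.
At 73.34°: 5e-08° × 111699 × cos 73.34° = 5e-08 × 111699 × 0.2867 ≈ 0.0016012 m.
The ratio reduces to cos 14.05° / cos 73.34° = 0.9701/0.2867 ≈ 3.3837.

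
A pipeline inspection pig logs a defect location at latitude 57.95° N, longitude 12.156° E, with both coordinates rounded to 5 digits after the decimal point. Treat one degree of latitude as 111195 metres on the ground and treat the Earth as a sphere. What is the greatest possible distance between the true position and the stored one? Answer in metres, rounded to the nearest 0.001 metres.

Rounding to 5 decimal places leaves each coordinate within ±5e-06° of the true value.
N–S: 5e-06° × 111195 m/° = 0.555975 m.
Longitude error → 5e-06 × 111195 × cos 57.95° = 5e-06 × 111195 × 0.5307 ≈ 0.295033 m.
Combining orthogonally: (0.555975² + 0.295033²)^½ ≈ 0.629407 m.

0.629 metres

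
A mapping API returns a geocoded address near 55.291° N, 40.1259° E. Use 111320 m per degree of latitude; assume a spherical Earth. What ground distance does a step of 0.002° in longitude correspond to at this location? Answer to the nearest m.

One degree of longitude here spans 111320 × cos 55.291° = 111320 × 0.5694 ≈ 63386.6 m; 0.002° of that is 126.773 m.

127 m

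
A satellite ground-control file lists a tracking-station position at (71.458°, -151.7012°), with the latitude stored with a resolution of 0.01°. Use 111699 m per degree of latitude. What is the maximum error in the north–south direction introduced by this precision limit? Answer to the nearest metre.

With a 0.01° grid the true value lies within half a step, ±0.01°/2 = ±0.005°, of the stored one.
North–south distance: 0.005° × 111699 m/° = 558.495 m.

558 metres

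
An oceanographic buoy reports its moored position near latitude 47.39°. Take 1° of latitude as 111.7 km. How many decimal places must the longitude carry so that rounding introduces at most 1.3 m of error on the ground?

At 47.39° one degree of longitude covers 111700 × cos 47.39° ≈ 111700 × 0.6770 ≈ 75621.4 m.
Rounding to N decimal places gives at most 0.5 × 10⁻ᴺ degrees of error, i.e. 0.5 × 10⁻ᴺ × 75621.4 m.
Need 0.5 × 75621.4 × 10⁻ᴺ ≤ 1.3 → 10⁻ᴺ ≤ 3.438e-05, so N ≥ 4.46.
So 5 decimal places suffice (0.378 m); 4 would allow up to 3.78 m.

5 decimal places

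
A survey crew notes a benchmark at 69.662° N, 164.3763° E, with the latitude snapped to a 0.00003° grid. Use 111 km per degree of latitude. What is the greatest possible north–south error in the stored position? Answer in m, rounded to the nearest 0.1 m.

1.7 m

With a 0.00003° grid the true value lies within half a step, ±0.00003°/2 = ±1.5e-05°, of the stored one.
So the N–S error is at most 1.5e-05 × 111000 = 1.665 m.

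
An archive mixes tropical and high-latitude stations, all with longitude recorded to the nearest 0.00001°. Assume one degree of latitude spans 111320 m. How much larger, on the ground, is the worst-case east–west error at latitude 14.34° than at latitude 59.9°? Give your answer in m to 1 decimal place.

0.3 m

Rounding to 5 decimal places leaves the longitude within ±5e-06° of the true value.
Error at 14.34° = 5e-06° × 111320 × cos 14.34° ≈ 0.5566 × 0.9688 = 0.53926 m.
At 59.9°: 5e-06° × 111320 × cos 59.9° = 5e-06 × 111320 × 0.5015 ≈ 0.27914 m.
Difference: 0.53926 − 0.27914 = 0.26012 m.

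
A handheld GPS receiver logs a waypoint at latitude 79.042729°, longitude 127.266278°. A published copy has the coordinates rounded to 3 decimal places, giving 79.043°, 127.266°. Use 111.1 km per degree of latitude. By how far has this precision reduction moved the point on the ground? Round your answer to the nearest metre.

Δlat = 79.042729 − 79.043 = -0.000271°; Δlon = 127.266278 − 127.266 = +0.000278°.
N–S: -0.000271° × 111100 m/° = -30.1081 m.
E–W at 79.043°: 0.000278° × 111100 × cos 79.043° = 0.000278 × 111100 × 0.1901 ≈ 5.87053 m.
Hypotenuse of the two orthogonal shifts: √(30.1081² + 5.87053²) = 30.6751 m.

31 metres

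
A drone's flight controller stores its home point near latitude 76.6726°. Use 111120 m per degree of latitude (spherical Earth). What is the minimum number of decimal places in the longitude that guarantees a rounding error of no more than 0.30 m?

At 76.6726° one degree of longitude covers 111120 × cos 76.6726° ≈ 111120 × 0.2305 ≈ 25614.8 m.
Rounding to N decimal places gives at most 0.5 × 10⁻ᴺ degrees of error, i.e. 0.5 × 10⁻ᴺ × 25614.8 m.
Need 0.5 × 25614.8 × 10⁻ᴺ ≤ 0.30 → 10⁻ᴺ ≤ 2.342e-05, so N ≥ 4.63.
At 4 places the error can reach 1.28 m, but 5 places keeps it to 0.128 m.

5 decimal places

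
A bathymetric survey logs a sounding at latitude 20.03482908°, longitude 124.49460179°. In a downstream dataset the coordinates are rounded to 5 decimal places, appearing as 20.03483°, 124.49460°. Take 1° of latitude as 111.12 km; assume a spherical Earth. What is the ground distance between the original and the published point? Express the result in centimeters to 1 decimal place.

Δlat = 20.03482908 − 20.03483 = -0.00000092°; Δlon = 124.49460179 − 124.49460 = +0.00000179°.
N–S: -0.00000092° × 111120 m/° = -0.10223 m.
E–W at 20.0348°: 0.00000179° × 111120 × cos 20.0348° = 0.00000179 × 111120 × 0.9395 ≈ 0.186868 m.
Distance: √(0.10223² + 0.186868²) ≈ 0.213004 m.
That is 0.213004 m = 21.3 cm.

21.3 centimeters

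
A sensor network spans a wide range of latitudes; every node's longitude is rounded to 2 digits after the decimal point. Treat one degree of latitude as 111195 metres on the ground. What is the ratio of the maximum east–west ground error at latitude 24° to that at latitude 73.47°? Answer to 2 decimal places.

3.21

Rounding to 2 decimal places leaves the longitude within ±0.005° of the true value.
At 24°: 0.005° × 111195 × cos 24° = 0.005 × 111195 × 0.9135 ≈ 507.91 m.
Error at 73.47° = 0.005° × 111195 × cos 73.47° ≈ 555.98 × 0.2845 = 158.18 m.
The ratio reduces to cos 24° / cos 73.47° = 0.9135/0.2845 ≈ 3.2109.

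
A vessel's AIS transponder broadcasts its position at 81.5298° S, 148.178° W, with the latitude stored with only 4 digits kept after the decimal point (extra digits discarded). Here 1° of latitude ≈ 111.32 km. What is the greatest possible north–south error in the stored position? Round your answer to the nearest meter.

Truncating at 4 decimal places can drop up to a full unit in the last place, so the latitude may be off by as much as 0.0001°.
North–south distance: 0.0001° × 111320 m/° = 11.132 m.

11 meters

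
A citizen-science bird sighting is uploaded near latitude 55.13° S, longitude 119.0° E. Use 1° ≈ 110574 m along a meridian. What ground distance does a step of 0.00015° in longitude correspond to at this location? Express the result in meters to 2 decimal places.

9.48 meters

At 55.13° a degree of longitude is 110574 × cos 55.13° ≈ 63217 m, so 0.00015° corresponds to 9.48254 m.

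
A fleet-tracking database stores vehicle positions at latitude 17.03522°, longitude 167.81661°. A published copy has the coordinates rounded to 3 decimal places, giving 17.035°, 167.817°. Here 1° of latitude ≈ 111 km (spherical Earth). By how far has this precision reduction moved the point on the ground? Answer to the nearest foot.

Δlat = 17.03522 − 17.035 = +0.00022°; Δlon = 167.81661 − 167.817 = -0.00039°.
North–south shift: 0.00022 × 111000 = 24.42 m.
E–W at 17.035°: -0.00039° × 111000 × cos 17.035° = -0.00039 × 111000 × 0.9561 ≈ -41.3907 m.
Combined displacement = (24.42² + 41.3907²)^½ ≈ 48.0575 m.
In feet: 48.0575 m ÷ 0.3048 ≈ 157.67 ft.

158 feet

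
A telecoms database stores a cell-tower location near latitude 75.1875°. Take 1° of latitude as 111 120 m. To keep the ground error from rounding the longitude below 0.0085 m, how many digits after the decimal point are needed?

7

At 75.1875° one degree of longitude covers 111120 × cos 75.1875° ≈ 111120 × 0.2557 ≈ 28408.6 m.
N decimal places → at most half a unit in the last place, 0.5 × 10⁻ᴺ° = 28408.6/2 × 10⁻ᴺ m.
Setting 14204.3 × 10⁻ᴺ ≤ 0.0085 gives 10ᴺ ≥ 1.671e+06, i.e. N ≥ 6.22.
N = 6 would give 0.0142 m (too coarse); N = 7 gives 0.00142 m ≤ 0.0085 m.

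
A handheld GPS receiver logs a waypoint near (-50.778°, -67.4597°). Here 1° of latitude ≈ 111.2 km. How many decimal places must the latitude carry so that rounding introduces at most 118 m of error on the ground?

One degree of latitude covers 111200 m.
With N decimal places the half-ulp bound is 0.5·10⁻ᴺ°, or 0.5·10⁻ᴺ × 111200 m on the ground.
Need 0.5 × 111200 × 10⁻ᴺ ≤ 118 → 10⁻ᴺ ≤ 2.122e-03, so N ≥ 2.67.
So 3 decimal places suffice (55.6 m); 2 would allow up to 556 m.

3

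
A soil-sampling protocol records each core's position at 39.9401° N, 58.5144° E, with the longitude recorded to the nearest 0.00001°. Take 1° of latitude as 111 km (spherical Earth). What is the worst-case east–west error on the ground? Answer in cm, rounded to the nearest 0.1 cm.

Rounding to 5 decimal places leaves the longitude within ±5e-06° of the true value.
At latitude 39.9401° a degree of longitude spans 111000 m × cos 39.9401° = 111000 × 0.7667 ≈ 85105.5 m.
Maximum E–W displacement: 5e-06 × 85105.5 = 0.425527 m.
That is 0.425527 m = 42.553 cm.

42.6 cm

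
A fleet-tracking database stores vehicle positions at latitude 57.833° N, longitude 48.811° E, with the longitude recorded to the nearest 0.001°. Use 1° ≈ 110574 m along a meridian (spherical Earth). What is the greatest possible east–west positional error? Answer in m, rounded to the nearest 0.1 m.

Rounding to 3 decimal places leaves the longitude within ±0.0005° of the true value.
One degree of longitude at 57.833° is 110574 × cos 57.833° ≈ 110574 × 0.5324 = 58868.4 m.
East–west error: 0.0005° × 58868.4 m/° ≈ 29.4342 m.

29.4 m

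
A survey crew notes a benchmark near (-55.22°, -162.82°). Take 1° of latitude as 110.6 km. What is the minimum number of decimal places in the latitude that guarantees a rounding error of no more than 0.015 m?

7 decimal places

One degree of latitude covers 110600 m.
Rounding to N decimal places gives at most 0.5 × 10⁻ᴺ degrees of error, i.e. 0.5 × 10⁻ᴺ × 110600 m.
Setting 55300 × 10⁻ᴺ ≤ 0.015 gives 10ᴺ ≥ 3.687e+06, i.e. N ≥ 6.57.
At 6 places the error can reach 0.0553 m, but 7 places keeps it to 0.00553 m.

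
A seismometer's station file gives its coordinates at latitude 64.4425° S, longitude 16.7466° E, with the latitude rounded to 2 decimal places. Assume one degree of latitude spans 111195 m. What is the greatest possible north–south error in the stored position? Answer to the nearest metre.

556 metres

Rounding to 2 decimal places leaves the latitude within ±0.005° of the true value.
So the N–S error is at most 0.005 × 111195 = 555.975 m.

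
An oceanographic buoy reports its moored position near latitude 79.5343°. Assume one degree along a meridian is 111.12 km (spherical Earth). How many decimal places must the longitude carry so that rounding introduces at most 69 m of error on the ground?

At 79.5343° one degree of longitude covers 111120 × cos 79.5343° ≈ 111120 × 0.1816 ≈ 20184.6 m.
With N decimal places the half-ulp bound is 0.5·10⁻ᴺ°, or 0.5·10⁻ᴺ × 20184.6 m on the ground.
Setting 10092.3 × 10⁻ᴺ ≤ 69 gives 10ᴺ ≥ 146.3, i.e. N ≥ 2.17.
So 3 decimal places suffice (10.1 m); 2 would allow up to 101 m.

3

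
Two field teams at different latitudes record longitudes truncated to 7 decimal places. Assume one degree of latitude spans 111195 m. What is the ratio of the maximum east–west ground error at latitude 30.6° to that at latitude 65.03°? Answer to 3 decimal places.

2.039

Truncating at 7 decimal places can drop up to a full unit in the last place, so the longitude may be off by as much as 1e-07°.
At 30.6°: 1e-07° × 111195 × cos 30.6° = 1e-07 × 111195 × 0.8607 ≈ 0.009571 m.
Error at 65.03° = 1e-07° × 111195 × cos 65.03° ≈ 0.011119 × 0.4221 = 0.004694 m.
The ratio reduces to cos 30.6° / cos 65.03° = 0.8607/0.4221 ≈ 2.0390.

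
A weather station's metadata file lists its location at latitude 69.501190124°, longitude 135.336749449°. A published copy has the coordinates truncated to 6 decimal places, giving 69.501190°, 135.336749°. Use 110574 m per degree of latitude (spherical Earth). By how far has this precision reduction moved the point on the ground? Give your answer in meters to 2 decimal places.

0.02 meters

The latitude changed by +0.000000124° and the longitude by +0.000000449°.
N–S: 0.000000124° × 110574 m/° = 0.0137112 m.
East–west at this latitude: 0.000000449° × 110574 × cos 69.5012° ≈ 0.000000449 × 38721.7 = 0.017386 m.
Distance: √(0.0137112² + 0.017386²) ≈ 0.0221421 m.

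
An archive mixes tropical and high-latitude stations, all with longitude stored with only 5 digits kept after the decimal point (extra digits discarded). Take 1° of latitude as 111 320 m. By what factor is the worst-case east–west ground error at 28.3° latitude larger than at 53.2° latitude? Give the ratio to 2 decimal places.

1.47

Truncating at 5 decimal places can drop up to a full unit in the last place, so the longitude may be off by as much as 1e-05°.
At 28.3°: 1e-05° × 111320 × cos 28.3° = 1e-05 × 111320 × 0.8805 ≈ 0.98015 m.
Error at 53.2° = 1e-05° × 111320 × cos 53.2° ≈ 1.1132 × 0.5990 = 0.66683 m.
Ratio: 0.98015 / 0.66683 = cos 28.3° / cos 53.2° ≈ 1.4699.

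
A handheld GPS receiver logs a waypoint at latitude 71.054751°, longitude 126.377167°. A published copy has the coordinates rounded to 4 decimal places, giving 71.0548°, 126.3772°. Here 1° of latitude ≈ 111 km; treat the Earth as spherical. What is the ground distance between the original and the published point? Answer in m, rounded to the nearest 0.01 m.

5.57 m

The latitude changed by -0.000049° and the longitude by -0.000033°.
North–south shift: -0.000049 × 111000 = -5.439 m.
E–W at 71.0548°: -0.000033° × 111000 × cos 71.0548° = -0.000033 × 111000 × 0.3247 ≈ -1.18924 m.
Distance: √(5.439² + 1.18924²) ≈ 5.5675 m.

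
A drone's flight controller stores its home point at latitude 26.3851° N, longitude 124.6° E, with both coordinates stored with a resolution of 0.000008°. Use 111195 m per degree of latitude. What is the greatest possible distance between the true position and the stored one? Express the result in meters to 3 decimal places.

With a 0.000008° grid the true value lies within half a step, ±0.000008°/2 = ±4e-06°, of the stored one.
Latitude error → 4e-06 × 111195 = 0.44478 m along the meridian.
Longitude error → 4e-06 × 111195 × cos 26.3851° = 4e-06 × 111195 × 0.8958 ≈ 0.398446 m.
Combining orthogonally: (0.44478² + 0.398446²)^½ ≈ 0.59715 m.

0.597 meters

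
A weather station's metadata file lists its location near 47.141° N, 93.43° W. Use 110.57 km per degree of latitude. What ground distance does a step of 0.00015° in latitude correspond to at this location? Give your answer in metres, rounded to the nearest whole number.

17 metres

0.00015° × 110570 m/° = 16.5855 m.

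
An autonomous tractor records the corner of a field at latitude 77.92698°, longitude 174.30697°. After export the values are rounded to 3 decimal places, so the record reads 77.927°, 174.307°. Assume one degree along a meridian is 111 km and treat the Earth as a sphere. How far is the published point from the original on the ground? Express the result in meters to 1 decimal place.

2.3 meters

Δlat = 77.92698 − 77.927 = -0.00002°; Δlon = 174.30697 − 174.307 = -0.00003°.
North–south shift: -0.00002 × 111000 = -2.22 m.
East–west at this latitude: -0.00003° × 111000 × cos 77.927° ≈ -0.00003 × 23216.5 = -0.696495 m.
Combined displacement = (2.22² + 0.696495²)^½ ≈ 2.32669 m.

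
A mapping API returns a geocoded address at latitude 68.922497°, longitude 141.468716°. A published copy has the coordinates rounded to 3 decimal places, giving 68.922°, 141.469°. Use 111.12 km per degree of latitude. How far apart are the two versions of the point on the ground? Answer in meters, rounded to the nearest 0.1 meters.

The latitude changed by +0.000497° and the longitude by -0.000284°.
N–S: 0.000497° × 111120 m/° = 55.2266 m.
E–W at 68.922°: -0.000284° × 111120 × cos 68.922° = -0.000284 × 111120 × 0.3596 ≈ -11.3495 m.
Distance: √(55.2266² + 11.3495²) ≈ 56.3808 m.

56.4 meters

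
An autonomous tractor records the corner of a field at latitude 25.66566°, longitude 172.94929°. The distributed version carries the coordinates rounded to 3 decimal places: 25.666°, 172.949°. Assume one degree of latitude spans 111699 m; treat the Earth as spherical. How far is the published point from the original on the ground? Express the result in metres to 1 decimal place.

47.9 metres

The latitude changed by -0.00034° and the longitude by +0.00029°.
North–south shift: -0.00034 × 111699 = -37.9777 m.
E–W at 25.666°: 0.00029° × 111699 × cos 25.666° = 0.00029 × 111699 × 0.9013 ≈ 29.1967 m.
Hypotenuse of the two orthogonal shifts: √(37.9777² + 29.1967²) = 47.9035 m.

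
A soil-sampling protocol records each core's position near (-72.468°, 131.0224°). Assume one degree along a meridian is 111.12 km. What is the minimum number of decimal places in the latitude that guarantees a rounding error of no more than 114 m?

3 decimal places

One degree of latitude covers 111120 m.
Rounding to N decimal places gives at most 0.5 × 10⁻ᴺ degrees of error, i.e. 0.5 × 10⁻ᴺ × 111120 m.
Setting 55560 × 10⁻ᴺ ≤ 114 gives 10ᴺ ≥ 487.4, i.e. N ≥ 2.69.
So 3 decimal places suffice (55.6 m); 2 would allow up to 556 m.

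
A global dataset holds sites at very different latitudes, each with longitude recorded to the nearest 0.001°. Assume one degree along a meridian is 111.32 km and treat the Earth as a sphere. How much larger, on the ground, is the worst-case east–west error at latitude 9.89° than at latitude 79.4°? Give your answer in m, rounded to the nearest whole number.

Rounding to 3 decimal places leaves the longitude within ±0.0005° of the true value.
Error at 9.89° = 0.0005° × 111320 × cos 9.89° ≈ 55.66 × 0.9851 = 54.833 m.
Error at 79.4° = 0.0005° × 111320 × cos 79.4° ≈ 55.66 × 0.1840 = 10.239 m.
Difference: 54.833 − 10.239 = 44.594 m.

45 m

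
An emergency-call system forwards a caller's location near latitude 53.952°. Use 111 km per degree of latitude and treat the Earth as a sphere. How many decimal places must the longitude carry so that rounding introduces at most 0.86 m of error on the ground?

At 53.952° one degree of longitude covers 111000 × cos 53.952° ≈ 111000 × 0.5885 ≈ 65319.4 m.
With N decimal places the half-ulp bound is 0.5·10⁻ᴺ°, or 0.5·10⁻ᴺ × 65319.4 m on the ground.
Setting 32659.7 × 10⁻ᴺ ≤ 0.86 gives 10ᴺ ≥ 3.798e+04, i.e. N ≥ 4.58.
N = 4 would give 3.27 m (too coarse); N = 5 gives 0.327 m ≤ 0.86 m.

5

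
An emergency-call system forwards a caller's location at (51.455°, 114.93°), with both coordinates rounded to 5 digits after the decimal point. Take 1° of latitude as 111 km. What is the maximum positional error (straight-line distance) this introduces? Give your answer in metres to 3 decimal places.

Rounding to 5 decimal places leaves each coordinate within ±5e-06° of the true value.
Latitude error → 5e-06 × 111000 = 0.555 m along the meridian.
E–W at 51.455°: 5e-06° × 111000 × cos 51.455° = 5e-06 × 111000 × 0.6231 ≈ 0.345837 m.
Combining orthogonally: (0.555² + 0.345837²)^½ ≈ 0.653933 m.

0.654 metres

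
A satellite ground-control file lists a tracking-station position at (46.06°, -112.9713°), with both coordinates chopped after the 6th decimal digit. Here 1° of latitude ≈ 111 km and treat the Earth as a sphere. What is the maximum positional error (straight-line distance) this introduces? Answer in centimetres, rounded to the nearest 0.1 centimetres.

Truncating at 6 decimal places can drop up to a full unit in the last place, so each coordinate may be off by as much as 1e-06°.
North–south component: 1e-06° × 111000 = 0.111 m.
East–west component at 46.06°: 1e-06° × 111000 × cos 46.06° ≈ 1e-06 × 77023.4 ≈ 0.0770234 m.
The two errors are perpendicular, so the maximum displacement is √(0.111² + 0.0770234²) ≈ 0.135106 m.
That is 0.135106 m = 13.511 cm.

13.5 centimetres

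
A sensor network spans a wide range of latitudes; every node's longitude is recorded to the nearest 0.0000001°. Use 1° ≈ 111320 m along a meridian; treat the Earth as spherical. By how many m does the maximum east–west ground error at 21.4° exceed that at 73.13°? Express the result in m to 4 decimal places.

0.0036 m

Rounding to 7 decimal places leaves the longitude within ±5e-08° of the true value.
At 21.4°: 5e-08° × 111320 × cos 21.4° = 5e-08 × 111320 × 0.9311 ≈ 0.0051823 m.
At 73.13°: 5e-08° × 111320 × cos 73.13° = 5e-08 × 111320 × 0.2902 ≈ 0.0016153 m.
Difference: 0.0051823 − 0.0016153 = 0.003567 m.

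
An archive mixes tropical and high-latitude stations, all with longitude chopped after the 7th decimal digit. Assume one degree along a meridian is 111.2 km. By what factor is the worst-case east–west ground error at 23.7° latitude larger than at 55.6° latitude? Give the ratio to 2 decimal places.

1.62

Truncating at 7 decimal places can drop up to a full unit in the last place, so the longitude may be off by as much as 1e-07°.
Error at 23.7° = 1e-07° × 111200 × cos 23.7° ≈ 0.01112 × 0.9157 = 0.010182 m.
Error at 55.6° = 1e-07° × 111200 × cos 55.6° ≈ 0.01112 × 0.5650 = 0.0062824 m.
The ratio reduces to cos 23.7° / cos 55.6° = 0.9157/0.5650 ≈ 1.6207.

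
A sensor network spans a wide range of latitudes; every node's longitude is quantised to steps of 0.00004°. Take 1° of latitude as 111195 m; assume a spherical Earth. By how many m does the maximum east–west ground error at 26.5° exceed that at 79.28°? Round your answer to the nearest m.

With a 0.00004° grid the true value lies within half a step, ±0.00004°/2 = ±2e-05°, of the stored one.
At 26.5°: 2e-05° × 111195 × cos 26.5° = 2e-05 × 111195 × 0.8949 ≈ 1.9902 m.
Error at 79.28° = 2e-05° × 111195 × cos 79.28° ≈ 2.2239 × 0.1860 = 0.41367 m.
So the lower-latitude error exceeds the higher by 1.9902 − 0.41367 = 1.5766 m.

2 m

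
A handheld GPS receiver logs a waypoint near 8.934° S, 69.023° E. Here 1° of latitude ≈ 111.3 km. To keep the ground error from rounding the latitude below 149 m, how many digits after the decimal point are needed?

One degree of latitude covers 111300 m.
With N decimal places the half-ulp bound is 0.5·10⁻ᴺ°, or 0.5·10⁻ᴺ × 111300 m on the ground.
Need 0.5 × 111300 × 10⁻ᴺ ≤ 149 → 10⁻ᴺ ≤ 2.677e-03, so N ≥ 2.57.
So 3 decimal places suffice (55.6 m); 2 would allow up to 556 m.

3 decimal places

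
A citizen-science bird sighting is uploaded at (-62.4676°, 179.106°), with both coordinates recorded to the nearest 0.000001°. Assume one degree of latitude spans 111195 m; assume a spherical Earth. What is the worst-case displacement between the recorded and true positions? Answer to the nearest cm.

6 cm

Rounding to 6 decimal places leaves each coordinate within ±5e-07° of the true value.
North–south component: 5e-07° × 111195 = 0.0555975 m.
East–west component at 62.4676°: 5e-07° × 111195 × cos 62.4676° ≈ 5e-07 × 51399.9 ≈ 0.0257 m.
Combining orthogonally: (0.0555975² + 0.0257²)^½ ≈ 0.0612501 m.
That is 0.0612501 m = 6.125 cm.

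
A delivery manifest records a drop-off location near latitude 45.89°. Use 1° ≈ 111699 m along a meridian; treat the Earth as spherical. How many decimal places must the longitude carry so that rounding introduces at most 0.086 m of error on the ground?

6

At 45.89° one degree of longitude covers 111699 × cos 45.89° ≈ 111699 × 0.6960 ≈ 77746.8 m.
Rounding to N decimal places gives at most 0.5 × 10⁻ᴺ degrees of error, i.e. 0.5 × 10⁻ᴺ × 77746.8 m.
Setting 38873.4 × 10⁻ᴺ ≤ 0.086 gives 10ᴺ ≥ 4.52e+05, i.e. N ≥ 5.66.
At 5 places the error can reach 0.389 m, but 6 places keeps it to 0.0389 m.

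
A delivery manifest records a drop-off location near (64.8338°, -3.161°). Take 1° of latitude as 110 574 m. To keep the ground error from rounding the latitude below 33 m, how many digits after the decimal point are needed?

4 decimal places

One degree of latitude covers 110574 m.
N decimal places → at most half a unit in the last place, 0.5 × 10⁻ᴺ° = 110574/2 × 10⁻ᴺ m.
Setting 55287 × 10⁻ᴺ ≤ 33 gives 10ᴺ ≥ 1675, i.e. N ≥ 3.22.
So 4 decimal places suffice (5.53 m); 3 would allow up to 55.3 m.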